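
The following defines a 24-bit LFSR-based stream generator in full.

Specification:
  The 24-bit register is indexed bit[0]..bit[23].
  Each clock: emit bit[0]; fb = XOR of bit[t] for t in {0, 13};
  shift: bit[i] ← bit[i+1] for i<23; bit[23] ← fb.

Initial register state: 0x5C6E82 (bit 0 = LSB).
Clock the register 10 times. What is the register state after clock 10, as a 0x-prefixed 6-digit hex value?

0x18571B

reg_0 = 0x5C6E82
clock 1: out=0, reg = 0xAE3741
clock 2: out=1, reg = 0x571BA0
clock 3: out=0, reg = 0x2B8DD0
clock 4: out=0, reg = 0x15C6E8
clock 5: out=0, reg = 0x0AE374
clock 6: out=0, reg = 0x8571BA
clock 7: out=0, reg = 0xC2B8DD
clock 8: out=1, reg = 0x615C6E
clock 9: out=0, reg = 0x30AE37
clock 10: out=1, reg = 0x18571B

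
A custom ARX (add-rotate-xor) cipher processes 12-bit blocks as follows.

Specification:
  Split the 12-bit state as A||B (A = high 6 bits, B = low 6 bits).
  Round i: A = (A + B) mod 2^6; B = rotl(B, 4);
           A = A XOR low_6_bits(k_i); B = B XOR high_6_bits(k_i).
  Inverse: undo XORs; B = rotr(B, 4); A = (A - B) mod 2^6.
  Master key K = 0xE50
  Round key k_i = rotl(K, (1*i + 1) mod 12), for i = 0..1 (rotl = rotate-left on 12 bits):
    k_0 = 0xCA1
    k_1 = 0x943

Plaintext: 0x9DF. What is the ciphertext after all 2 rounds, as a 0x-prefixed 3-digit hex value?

0xBF4

s_0 = plaintext = 0x9DF
s_1 = Round(s_0, k_0) = 0x9C5
s_2 = Round(s_1, k_1) = 0xBF4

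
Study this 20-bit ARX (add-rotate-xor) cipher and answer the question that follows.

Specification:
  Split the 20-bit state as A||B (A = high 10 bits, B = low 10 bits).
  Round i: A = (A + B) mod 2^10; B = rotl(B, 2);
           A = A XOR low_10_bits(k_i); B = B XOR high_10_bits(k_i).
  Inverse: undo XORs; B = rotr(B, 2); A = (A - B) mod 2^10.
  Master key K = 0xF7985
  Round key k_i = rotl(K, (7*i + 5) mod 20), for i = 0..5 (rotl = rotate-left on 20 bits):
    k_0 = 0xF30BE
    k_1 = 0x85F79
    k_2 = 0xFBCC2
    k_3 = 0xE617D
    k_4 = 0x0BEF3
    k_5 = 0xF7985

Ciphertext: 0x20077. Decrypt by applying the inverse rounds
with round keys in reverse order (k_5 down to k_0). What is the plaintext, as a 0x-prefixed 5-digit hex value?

s_0 = ciphertext = 0x20077
s_1 = InvRound(s_0, k_5) = 0xC6DEA
s_2 = InvRound(s_1, k_4) = 0x1DD71
s_3 = InvRound(s_2, k_3) = 0xD41BA
s_4 = InvRound(s_3, k_2) = 0x7F595
s_5 = InvRound(s_4, k_1) = 0xE92E0
s_6 = InvRound(s_5, k_0) = 0xB3C4B

0xB3C4B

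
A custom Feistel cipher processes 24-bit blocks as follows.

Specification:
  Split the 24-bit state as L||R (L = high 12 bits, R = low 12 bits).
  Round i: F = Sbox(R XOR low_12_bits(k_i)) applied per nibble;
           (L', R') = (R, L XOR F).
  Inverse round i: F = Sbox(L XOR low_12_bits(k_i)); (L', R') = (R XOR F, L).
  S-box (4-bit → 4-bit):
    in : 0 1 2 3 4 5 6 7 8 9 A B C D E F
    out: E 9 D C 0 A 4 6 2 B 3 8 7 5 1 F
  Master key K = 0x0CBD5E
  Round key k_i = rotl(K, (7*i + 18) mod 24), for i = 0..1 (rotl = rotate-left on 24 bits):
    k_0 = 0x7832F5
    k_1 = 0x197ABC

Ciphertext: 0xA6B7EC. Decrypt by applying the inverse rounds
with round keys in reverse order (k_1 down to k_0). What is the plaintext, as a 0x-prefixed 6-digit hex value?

s_0 = ciphertext = 0xA6B7EC
s_1 = InvRound(s_0, k_1) = 0x9BAA6B
s_2 = InvRound(s_1, k_0) = 0x2649BA

0x2649BA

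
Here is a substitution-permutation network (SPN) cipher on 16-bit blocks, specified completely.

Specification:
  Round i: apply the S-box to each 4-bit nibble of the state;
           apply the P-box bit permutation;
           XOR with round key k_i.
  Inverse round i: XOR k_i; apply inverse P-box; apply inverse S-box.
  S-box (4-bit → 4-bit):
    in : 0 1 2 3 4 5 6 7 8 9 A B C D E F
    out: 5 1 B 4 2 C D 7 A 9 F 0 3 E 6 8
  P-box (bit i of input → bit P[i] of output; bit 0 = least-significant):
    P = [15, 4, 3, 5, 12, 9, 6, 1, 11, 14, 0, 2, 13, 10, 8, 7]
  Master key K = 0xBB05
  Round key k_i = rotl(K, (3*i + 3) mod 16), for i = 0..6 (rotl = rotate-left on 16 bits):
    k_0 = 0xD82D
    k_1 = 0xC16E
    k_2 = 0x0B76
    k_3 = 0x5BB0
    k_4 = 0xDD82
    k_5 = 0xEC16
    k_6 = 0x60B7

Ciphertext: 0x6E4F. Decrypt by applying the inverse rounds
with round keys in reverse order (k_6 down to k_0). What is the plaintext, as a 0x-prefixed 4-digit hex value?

0xE23F

s_0 = ciphertext = 0x6E4F
s_1 = InvRound(s_0, k_6) = 0x81ED
s_2 = InvRound(s_1, k_5) = 0xA75D
s_3 = InvRound(s_2, k_4) = 0x9AAE
s_4 = InvRound(s_3, k_3) = 0x38F7
s_5 = InvRound(s_4, k_2) = 0x63CB
s_6 = InvRound(s_5, k_1) = 0x9549
s_7 = InvRound(s_6, k_0) = 0xE23F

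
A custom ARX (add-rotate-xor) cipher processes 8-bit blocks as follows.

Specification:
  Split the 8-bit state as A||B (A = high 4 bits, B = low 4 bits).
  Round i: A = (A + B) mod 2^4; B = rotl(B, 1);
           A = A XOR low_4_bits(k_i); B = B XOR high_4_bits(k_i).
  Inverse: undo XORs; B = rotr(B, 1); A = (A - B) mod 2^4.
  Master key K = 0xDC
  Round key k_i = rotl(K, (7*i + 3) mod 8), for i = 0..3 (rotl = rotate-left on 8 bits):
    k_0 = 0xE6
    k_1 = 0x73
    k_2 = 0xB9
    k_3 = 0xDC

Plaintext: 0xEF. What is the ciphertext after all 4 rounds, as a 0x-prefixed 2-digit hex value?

0x2F

s_0 = plaintext = 0xEF
s_1 = Round(s_0, k_0) = 0xB1
s_2 = Round(s_1, k_1) = 0xF5
s_3 = Round(s_2, k_2) = 0xD1
s_4 = Round(s_3, k_3) = 0x2F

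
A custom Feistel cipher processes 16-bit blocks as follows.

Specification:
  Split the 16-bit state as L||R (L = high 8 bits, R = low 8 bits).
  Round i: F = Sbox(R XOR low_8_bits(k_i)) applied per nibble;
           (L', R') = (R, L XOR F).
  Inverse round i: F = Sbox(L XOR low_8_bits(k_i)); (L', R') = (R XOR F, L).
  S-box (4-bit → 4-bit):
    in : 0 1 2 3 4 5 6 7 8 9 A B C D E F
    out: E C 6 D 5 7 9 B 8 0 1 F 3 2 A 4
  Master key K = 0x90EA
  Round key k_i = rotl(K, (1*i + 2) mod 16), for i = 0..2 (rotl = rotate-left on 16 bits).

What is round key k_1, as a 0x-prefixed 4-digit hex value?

0x8754

K = 0x90EA
k_0 = rotl(K, (1*0+2) mod 16) = rotl(K, 2) = 0x43AA
k_1 = rotl(K, (1*1+2) mod 16) = rotl(K, 3) = 0x8754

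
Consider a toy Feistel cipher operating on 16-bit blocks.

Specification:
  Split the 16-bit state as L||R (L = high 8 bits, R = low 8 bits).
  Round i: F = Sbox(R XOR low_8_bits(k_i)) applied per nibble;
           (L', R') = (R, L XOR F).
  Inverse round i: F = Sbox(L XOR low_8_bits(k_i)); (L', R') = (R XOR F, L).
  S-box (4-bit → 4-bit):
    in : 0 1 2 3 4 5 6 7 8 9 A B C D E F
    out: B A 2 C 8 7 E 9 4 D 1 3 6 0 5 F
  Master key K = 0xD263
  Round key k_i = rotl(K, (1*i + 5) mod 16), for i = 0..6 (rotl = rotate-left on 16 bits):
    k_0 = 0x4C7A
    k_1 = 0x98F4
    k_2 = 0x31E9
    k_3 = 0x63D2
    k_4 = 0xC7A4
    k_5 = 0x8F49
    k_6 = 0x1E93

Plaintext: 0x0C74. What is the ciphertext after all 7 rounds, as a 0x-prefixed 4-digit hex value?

s_0 = plaintext = 0x0C74
s_1 = Round(s_0, k_0) = 0x74B9
s_2 = Round(s_1, k_1) = 0xB9F4
s_3 = Round(s_2, k_2) = 0xF419
s_4 = Round(s_3, k_3) = 0x1997
s_5 = Round(s_4, k_4) = 0x97D5
s_6 = Round(s_5, k_5) = 0xD541
s_7 = Round(s_6, k_6) = 0x41D7

0x41D7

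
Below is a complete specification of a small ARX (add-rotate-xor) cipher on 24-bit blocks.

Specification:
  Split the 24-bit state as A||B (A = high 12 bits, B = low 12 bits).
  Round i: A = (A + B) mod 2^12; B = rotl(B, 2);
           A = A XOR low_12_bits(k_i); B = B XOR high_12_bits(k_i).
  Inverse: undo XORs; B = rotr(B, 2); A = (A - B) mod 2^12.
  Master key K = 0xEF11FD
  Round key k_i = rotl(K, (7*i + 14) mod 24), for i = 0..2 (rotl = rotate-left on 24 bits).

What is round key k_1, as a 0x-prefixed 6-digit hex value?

0xBDE23F

K = 0xEF11FD
k_0 = rotl(K, (7*0+14) mod 24) = rotl(K, 14) = 0x7F7BC4
k_1 = rotl(K, (7*1+14) mod 24) = rotl(K, 21) = 0xBDE23F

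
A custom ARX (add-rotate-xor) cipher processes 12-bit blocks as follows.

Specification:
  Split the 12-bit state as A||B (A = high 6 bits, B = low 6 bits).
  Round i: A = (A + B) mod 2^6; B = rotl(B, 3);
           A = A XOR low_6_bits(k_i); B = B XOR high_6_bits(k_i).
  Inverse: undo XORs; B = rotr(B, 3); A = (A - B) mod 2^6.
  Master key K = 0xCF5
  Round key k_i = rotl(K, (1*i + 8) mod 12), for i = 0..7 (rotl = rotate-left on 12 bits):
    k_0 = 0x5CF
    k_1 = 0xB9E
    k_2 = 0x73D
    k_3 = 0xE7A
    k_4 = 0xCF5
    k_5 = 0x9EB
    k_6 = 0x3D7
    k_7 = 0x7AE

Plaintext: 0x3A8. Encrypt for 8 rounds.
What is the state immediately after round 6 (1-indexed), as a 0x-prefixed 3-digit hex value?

s_0 = plaintext = 0x3A8
s_1 = Round(s_0, k_0) = 0xE52
s_2 = Round(s_1, k_1) = 0x57C
s_3 = Round(s_2, k_2) = 0xB3B
s_4 = Round(s_3, k_3) = 0x766
s_5 = Round(s_4, k_4) = 0xD87
s_6 = Round(s_5, k_5) = 0x59F
s_7 = Round(s_6, k_6) = 0x8B4
s_8 = Round(s_7, k_7) = 0xE38

0x59F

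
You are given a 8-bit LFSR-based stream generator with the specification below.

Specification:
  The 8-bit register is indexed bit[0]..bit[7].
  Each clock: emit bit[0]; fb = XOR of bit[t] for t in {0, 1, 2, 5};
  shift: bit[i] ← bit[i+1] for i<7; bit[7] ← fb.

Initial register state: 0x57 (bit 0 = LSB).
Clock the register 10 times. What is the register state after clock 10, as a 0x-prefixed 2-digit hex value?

reg_0 = 0x57
clock 1: out=1, reg = 0xAB
clock 2: out=1, reg = 0xD5
clock 3: out=1, reg = 0x6A
clock 4: out=0, reg = 0x35
clock 5: out=1, reg = 0x9A
clock 6: out=0, reg = 0xCD
clock 7: out=1, reg = 0x66
clock 8: out=0, reg = 0xB3
clock 9: out=1, reg = 0xD9
clock 10: out=1, reg = 0xEC

0xEC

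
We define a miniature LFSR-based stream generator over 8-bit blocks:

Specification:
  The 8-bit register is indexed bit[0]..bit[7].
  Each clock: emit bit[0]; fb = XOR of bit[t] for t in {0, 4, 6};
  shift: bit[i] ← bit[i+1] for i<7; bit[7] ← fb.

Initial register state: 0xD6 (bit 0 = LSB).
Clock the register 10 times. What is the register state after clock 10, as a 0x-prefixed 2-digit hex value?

0x6E

reg_0 = 0xD6
clock 1: out=0, reg = 0x6B
clock 2: out=1, reg = 0x35
clock 3: out=1, reg = 0x1A
clock 4: out=0, reg = 0x8D
clock 5: out=1, reg = 0xC6
clock 6: out=0, reg = 0xE3
clock 7: out=1, reg = 0x71
clock 8: out=1, reg = 0xB8
clock 9: out=0, reg = 0xDC
clock 10: out=0, reg = 0x6E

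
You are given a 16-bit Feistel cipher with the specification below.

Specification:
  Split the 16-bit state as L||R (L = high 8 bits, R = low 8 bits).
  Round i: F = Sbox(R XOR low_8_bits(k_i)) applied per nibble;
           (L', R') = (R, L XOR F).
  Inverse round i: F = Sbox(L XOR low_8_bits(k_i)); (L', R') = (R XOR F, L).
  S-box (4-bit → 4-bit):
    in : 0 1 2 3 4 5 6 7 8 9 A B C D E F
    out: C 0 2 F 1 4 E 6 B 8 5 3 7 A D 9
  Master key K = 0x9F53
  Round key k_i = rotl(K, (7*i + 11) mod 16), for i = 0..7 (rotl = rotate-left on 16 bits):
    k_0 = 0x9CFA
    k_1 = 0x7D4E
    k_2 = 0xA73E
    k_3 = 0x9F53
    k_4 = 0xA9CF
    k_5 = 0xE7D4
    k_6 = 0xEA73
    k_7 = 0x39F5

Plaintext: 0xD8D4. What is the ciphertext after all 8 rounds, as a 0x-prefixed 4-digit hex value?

s_0 = plaintext = 0xD8D4
s_1 = Round(s_0, k_0) = 0xD4F5
s_2 = Round(s_1, k_1) = 0xF5E7
s_3 = Round(s_2, k_2) = 0xE75D
s_4 = Round(s_3, k_3) = 0x5D2A
s_5 = Round(s_4, k_4) = 0x2A89
s_6 = Round(s_5, k_5) = 0x8960
s_7 = Round(s_6, k_6) = 0x6086
s_8 = Round(s_7, k_7) = 0x860F

0x860F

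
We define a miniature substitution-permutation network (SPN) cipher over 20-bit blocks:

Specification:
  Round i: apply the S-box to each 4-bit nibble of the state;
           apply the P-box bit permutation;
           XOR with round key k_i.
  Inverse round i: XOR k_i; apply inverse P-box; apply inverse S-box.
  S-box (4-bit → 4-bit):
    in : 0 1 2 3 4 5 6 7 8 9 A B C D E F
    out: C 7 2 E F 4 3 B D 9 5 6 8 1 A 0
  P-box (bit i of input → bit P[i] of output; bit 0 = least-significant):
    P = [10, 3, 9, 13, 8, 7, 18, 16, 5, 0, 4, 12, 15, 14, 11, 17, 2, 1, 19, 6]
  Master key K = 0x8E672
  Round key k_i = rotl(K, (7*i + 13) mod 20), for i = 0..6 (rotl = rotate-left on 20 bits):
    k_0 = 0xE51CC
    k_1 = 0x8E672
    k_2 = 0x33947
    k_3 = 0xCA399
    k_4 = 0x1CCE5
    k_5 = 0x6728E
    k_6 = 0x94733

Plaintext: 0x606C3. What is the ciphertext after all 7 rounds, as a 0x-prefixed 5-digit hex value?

0xE1FEF

s_0 = plaintext = 0x606C3
s_1 = Round(s_0, k_0) = 0xD7BE3
s_2 = Round(s_1, k_1) = 0xB04EF
s_3 = Round(s_2, k_2) = 0x821F4
s_4 = Round(s_3, k_3) = 0x4C5E4
s_5 = Round(s_4, k_4) = 0xAEA3B
s_6 = Round(s_5, k_5) = 0x93032
s_7 = Round(s_6, k_6) = 0xE1FEF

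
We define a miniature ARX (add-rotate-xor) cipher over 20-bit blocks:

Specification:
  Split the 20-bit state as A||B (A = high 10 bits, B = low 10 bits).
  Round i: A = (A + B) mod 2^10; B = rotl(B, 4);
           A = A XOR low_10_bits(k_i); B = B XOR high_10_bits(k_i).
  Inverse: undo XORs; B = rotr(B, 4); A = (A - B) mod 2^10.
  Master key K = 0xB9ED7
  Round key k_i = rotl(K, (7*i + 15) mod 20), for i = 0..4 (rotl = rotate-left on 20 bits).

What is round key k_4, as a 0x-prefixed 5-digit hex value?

0xCF6BD

K = 0xB9ED7
k_0 = rotl(K, (7*0+15) mod 20) = rotl(K, 15) = 0xBDCF6
k_1 = rotl(K, (7*1+15) mod 20) = rotl(K, 2) = 0xE7B5E
k_2 = rotl(K, (7*2+15) mod 20) = rotl(K, 9) = 0xDAF73
k_3 = rotl(K, (7*3+15) mod 20) = rotl(K, 16) = 0x7B9ED
k_4 = rotl(K, (7*4+15) mod 20) = rotl(K, 3) = 0xCF6BD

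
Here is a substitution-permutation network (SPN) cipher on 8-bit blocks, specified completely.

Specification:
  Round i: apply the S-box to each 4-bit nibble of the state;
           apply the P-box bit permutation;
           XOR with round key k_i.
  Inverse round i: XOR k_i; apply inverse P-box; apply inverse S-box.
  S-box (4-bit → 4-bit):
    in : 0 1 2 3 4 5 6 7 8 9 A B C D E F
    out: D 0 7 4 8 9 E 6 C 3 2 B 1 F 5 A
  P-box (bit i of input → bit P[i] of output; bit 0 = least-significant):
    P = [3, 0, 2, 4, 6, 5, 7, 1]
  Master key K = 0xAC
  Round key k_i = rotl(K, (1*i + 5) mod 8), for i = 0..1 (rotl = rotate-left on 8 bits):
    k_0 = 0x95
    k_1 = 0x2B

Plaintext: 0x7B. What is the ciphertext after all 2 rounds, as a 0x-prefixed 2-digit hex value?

0xC3

s_0 = plaintext = 0x7B
s_1 = Round(s_0, k_0) = 0x2C
s_2 = Round(s_1, k_1) = 0xC3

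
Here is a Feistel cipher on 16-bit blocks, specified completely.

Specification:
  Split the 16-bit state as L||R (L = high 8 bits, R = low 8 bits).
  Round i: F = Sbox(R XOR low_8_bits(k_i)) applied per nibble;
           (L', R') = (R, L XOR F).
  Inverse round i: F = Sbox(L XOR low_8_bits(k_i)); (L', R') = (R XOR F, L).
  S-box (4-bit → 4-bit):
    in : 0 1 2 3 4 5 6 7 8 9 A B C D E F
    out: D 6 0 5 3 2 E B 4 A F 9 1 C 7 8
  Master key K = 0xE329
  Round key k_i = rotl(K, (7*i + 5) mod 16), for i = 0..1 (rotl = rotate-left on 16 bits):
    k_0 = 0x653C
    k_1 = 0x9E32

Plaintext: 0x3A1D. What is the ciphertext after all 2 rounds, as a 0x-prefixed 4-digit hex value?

s_0 = plaintext = 0x3A1D
s_1 = Round(s_0, k_0) = 0x1D3C
s_2 = Round(s_1, k_1) = 0x3CCA

0x3CCA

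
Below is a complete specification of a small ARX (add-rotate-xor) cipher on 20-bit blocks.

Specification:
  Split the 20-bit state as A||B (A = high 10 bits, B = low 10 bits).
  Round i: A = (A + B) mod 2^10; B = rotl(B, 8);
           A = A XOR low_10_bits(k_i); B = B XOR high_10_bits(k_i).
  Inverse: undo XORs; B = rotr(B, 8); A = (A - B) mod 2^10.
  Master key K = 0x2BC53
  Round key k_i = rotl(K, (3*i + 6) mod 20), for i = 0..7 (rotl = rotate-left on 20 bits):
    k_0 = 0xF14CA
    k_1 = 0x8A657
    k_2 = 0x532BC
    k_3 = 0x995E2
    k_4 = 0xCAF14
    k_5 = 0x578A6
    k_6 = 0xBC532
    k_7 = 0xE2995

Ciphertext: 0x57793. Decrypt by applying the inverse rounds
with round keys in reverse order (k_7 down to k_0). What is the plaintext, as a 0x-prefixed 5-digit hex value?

0x6A00A

s_0 = ciphertext = 0x57793
s_1 = InvRound(s_0, k_7) = 0x19064
s_2 = InvRound(s_1, k_6) = 0xC0256
s_3 = InvRound(s_2, k_5) = 0xE0C23
s_4 = InvRound(s_3, k_4) = 0x1D023
s_5 = InvRound(s_4, k_3) = 0x1F11A
s_6 = InvRound(s_5, k_2) = 0x5A158
s_7 = InvRound(s_6, k_1) = 0x5E1C7
s_8 = InvRound(s_7, k_0) = 0x6A00A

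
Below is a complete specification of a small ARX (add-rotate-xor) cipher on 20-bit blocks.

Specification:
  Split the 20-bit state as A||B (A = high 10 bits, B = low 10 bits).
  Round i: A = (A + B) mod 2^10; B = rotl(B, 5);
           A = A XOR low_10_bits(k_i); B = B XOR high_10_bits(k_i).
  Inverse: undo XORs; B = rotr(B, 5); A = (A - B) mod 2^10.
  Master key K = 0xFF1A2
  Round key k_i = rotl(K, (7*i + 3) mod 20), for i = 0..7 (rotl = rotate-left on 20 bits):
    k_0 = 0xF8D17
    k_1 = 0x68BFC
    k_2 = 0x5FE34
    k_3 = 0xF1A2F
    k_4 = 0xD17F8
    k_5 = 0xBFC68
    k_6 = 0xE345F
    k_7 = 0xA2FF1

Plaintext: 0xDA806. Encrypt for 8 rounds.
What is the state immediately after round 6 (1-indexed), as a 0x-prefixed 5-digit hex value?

s_0 = plaintext = 0xDA806
s_1 = Round(s_0, k_0) = 0x99F23
s_2 = Round(s_1, k_1) = 0x9D9DB
s_3 = Round(s_2, k_2) = 0x99611
s_4 = Round(s_3, k_3) = 0x965F6
s_5 = Round(s_4, k_4) = 0xEDD8A
s_6 = Round(s_5, k_5) = 0x4A7B3
s_7 = Round(s_6, k_6) = 0x20DF0
s_8 = Round(s_7, k_7) = 0x60884

0x4A7B3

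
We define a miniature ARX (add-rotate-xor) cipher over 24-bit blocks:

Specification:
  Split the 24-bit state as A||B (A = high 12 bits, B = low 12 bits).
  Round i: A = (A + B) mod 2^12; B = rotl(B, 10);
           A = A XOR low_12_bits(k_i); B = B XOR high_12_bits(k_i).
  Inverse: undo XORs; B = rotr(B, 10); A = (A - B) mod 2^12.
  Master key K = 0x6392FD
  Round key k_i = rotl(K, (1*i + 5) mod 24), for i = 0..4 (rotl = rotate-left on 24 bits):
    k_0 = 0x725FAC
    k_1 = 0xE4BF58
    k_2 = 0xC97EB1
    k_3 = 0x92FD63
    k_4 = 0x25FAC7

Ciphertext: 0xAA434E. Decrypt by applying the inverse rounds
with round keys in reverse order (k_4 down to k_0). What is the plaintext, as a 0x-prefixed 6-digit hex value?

0x4A160F

s_0 = ciphertext = 0xAA434E
s_1 = InvRound(s_0, k_4) = 0xC1F444
s_2 = InvRound(s_1, k_3) = 0xBCD5AF
s_3 = InvRound(s_2, k_2) = 0x09A4E2
s_4 = InvRound(s_3, k_1) = 0x51CAA6
s_5 = InvRound(s_4, k_0) = 0x4A160F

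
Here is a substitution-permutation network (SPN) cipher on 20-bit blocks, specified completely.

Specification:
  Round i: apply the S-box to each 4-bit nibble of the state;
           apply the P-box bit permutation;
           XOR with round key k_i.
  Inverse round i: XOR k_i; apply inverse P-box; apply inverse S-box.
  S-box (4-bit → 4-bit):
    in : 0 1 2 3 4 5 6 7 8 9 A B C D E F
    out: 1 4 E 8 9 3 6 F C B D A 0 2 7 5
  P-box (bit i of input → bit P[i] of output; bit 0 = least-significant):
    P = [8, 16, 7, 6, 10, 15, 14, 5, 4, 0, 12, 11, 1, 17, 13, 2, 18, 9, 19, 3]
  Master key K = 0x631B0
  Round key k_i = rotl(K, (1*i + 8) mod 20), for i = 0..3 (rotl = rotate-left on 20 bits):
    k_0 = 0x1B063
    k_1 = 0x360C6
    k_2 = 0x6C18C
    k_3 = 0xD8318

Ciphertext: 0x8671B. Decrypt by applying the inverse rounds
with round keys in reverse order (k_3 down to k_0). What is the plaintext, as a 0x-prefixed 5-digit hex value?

s_0 = ciphertext = 0x8671B
s_1 = InvRound(s_0, k_3) = 0x0FDED
s_2 = InvRound(s_1, k_2) = 0x06243
s_3 = InvRound(s_2, k_1) = 0xDBDC6
s_4 = InvRound(s_3, k_0) = 0xF3B4F

0xF3B4F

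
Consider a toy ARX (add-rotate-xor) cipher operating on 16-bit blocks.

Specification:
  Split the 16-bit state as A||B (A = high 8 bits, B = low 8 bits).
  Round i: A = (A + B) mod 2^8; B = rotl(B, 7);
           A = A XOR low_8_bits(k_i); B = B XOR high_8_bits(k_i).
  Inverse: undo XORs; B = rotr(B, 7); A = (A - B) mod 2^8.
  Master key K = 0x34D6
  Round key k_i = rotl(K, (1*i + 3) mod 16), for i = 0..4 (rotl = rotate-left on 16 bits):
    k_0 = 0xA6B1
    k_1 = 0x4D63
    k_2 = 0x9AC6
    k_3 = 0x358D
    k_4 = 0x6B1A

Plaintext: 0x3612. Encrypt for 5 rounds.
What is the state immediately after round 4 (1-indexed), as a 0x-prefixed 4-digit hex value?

0xF7DE

s_0 = plaintext = 0x3612
s_1 = Round(s_0, k_0) = 0xF9AF
s_2 = Round(s_1, k_1) = 0xCB9A
s_3 = Round(s_2, k_2) = 0xA3D7
s_4 = Round(s_3, k_3) = 0xF7DE
s_5 = Round(s_4, k_4) = 0xCF04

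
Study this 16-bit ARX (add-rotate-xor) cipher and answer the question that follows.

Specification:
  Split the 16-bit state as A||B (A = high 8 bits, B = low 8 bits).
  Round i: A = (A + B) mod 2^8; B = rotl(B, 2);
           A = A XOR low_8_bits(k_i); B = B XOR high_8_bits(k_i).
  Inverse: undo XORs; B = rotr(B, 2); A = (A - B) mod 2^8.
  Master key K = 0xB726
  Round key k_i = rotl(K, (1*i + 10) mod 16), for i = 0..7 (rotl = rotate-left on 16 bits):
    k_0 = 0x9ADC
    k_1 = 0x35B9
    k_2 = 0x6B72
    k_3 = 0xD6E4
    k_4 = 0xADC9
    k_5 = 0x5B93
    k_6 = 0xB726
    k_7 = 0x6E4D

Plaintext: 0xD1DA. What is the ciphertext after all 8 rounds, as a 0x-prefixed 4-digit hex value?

s_0 = plaintext = 0xD1DA
s_1 = Round(s_0, k_0) = 0x77F1
s_2 = Round(s_1, k_1) = 0xD1F2
s_3 = Round(s_2, k_2) = 0xB1A0
s_4 = Round(s_3, k_3) = 0xB554
s_5 = Round(s_4, k_4) = 0xC0FC
s_6 = Round(s_5, k_5) = 0x2FA8
s_7 = Round(s_6, k_6) = 0xF115
s_8 = Round(s_7, k_7) = 0x4B3A

0x4B3A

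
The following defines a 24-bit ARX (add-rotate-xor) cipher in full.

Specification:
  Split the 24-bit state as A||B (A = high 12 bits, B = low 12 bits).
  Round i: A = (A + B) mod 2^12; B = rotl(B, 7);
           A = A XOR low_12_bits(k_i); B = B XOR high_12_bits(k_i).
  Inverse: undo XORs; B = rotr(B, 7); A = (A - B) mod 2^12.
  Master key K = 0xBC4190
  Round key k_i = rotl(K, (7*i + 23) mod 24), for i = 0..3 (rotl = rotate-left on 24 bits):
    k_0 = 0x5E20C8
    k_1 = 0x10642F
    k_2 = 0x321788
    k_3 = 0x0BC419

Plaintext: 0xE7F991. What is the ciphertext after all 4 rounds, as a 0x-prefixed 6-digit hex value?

s_0 = plaintext = 0xE7F991
s_1 = Round(s_0, k_0) = 0x8D8D2E
s_2 = Round(s_1, k_1) = 0x22966F
s_3 = Round(s_2, k_2) = 0xF10492
s_4 = Round(s_3, k_3) = 0x7BB998

0x7BB998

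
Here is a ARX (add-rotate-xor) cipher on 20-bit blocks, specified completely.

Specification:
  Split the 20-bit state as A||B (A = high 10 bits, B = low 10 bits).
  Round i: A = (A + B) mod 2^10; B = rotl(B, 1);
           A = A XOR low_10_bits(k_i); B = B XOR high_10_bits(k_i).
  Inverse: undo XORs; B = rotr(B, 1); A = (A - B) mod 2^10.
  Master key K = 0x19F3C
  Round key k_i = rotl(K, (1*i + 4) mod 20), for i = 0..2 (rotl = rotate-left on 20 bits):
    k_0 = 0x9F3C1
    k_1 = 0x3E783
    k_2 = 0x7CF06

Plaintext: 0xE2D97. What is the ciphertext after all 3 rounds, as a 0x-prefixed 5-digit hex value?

s_0 = plaintext = 0xE2D97
s_1 = Round(s_0, k_0) = 0xB8D52
s_2 = Round(s_1, k_1) = 0xEDA5D
s_3 = Round(s_2, k_2) = 0x45548

0x45548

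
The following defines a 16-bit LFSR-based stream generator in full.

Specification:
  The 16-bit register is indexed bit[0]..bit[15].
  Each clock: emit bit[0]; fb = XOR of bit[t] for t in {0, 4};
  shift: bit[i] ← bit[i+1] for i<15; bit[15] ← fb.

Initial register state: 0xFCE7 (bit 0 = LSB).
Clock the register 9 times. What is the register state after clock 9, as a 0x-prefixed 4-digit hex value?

reg_0 = 0xFCE7
clock 1: out=1, reg = 0xFE73
clock 2: out=1, reg = 0x7F39
clock 3: out=1, reg = 0x3F9C
clock 4: out=0, reg = 0x9FCE
clock 5: out=0, reg = 0x4FE7
clock 6: out=1, reg = 0xA7F3
clock 7: out=1, reg = 0x53F9
clock 8: out=1, reg = 0x29FC
clock 9: out=0, reg = 0x94FE

0x94FE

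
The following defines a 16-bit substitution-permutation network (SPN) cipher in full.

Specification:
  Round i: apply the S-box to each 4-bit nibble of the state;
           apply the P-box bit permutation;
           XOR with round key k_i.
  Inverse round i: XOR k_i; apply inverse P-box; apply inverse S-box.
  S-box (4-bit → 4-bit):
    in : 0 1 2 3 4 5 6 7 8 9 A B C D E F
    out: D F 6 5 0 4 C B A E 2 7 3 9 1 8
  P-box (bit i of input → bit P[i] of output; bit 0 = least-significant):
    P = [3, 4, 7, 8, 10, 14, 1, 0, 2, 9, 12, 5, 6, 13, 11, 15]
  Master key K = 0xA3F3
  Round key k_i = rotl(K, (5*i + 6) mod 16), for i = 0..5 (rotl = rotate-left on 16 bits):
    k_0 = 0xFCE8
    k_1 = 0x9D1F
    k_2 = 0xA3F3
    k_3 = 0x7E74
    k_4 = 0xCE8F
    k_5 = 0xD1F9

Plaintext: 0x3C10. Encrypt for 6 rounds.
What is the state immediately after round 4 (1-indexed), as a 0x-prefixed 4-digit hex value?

0x0CEE

s_0 = plaintext = 0x3C10
s_1 = Round(s_0, k_0) = 0xB327
s_2 = Round(s_1, k_1) = 0xE441
s_3 = Round(s_2, k_2) = 0xA22B
s_4 = Round(s_3, k_3) = 0x0CEE
s_5 = Round(s_4, k_4) = 0x40C3
s_6 = Round(s_5, k_5) = 0x8555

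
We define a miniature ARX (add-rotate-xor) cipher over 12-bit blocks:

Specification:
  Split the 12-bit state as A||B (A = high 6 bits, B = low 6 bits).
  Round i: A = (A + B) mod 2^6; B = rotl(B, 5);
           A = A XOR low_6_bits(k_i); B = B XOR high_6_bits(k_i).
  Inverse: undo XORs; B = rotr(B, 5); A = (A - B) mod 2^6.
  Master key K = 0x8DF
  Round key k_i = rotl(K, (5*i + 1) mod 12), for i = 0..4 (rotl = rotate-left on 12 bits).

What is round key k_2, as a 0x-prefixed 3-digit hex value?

K = 0x8DF
k_0 = rotl(K, (5*0+1) mod 12) = rotl(K, 1) = 0x1BF
k_1 = rotl(K, (5*1+1) mod 12) = rotl(K, 6) = 0x7E3
k_2 = rotl(K, (5*2+1) mod 12) = rotl(K, 11) = 0xC6F

0xC6F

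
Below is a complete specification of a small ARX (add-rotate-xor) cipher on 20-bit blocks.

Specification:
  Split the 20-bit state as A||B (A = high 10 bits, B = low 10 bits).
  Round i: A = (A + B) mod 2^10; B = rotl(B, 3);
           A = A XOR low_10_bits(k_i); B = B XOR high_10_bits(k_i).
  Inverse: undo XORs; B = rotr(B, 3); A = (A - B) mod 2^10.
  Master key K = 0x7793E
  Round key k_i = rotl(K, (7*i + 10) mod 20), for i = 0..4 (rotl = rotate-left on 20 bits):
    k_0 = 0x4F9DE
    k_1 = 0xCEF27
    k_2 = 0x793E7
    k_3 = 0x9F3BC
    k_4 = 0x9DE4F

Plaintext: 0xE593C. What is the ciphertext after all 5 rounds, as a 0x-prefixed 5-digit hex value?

0xAD060

s_0 = plaintext = 0xE593C
s_1 = Round(s_0, k_0) = 0x430DC
s_2 = Round(s_1, k_1) = 0xB3DDA
s_3 = Round(s_2, k_2) = 0xD3B37
s_4 = Round(s_3, k_3) = 0x4E7C2
s_5 = Round(s_4, k_4) = 0xAD060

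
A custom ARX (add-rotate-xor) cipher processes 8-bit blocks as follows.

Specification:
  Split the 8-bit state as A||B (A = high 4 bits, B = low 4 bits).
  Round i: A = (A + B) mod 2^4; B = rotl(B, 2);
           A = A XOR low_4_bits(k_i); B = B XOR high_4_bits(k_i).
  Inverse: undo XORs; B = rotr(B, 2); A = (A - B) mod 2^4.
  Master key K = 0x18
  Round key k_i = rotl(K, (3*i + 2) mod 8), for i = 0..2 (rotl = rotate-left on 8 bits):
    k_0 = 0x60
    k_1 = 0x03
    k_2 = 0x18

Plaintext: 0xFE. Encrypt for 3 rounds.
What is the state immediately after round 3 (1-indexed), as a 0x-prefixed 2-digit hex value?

s_0 = plaintext = 0xFE
s_1 = Round(s_0, k_0) = 0xDD
s_2 = Round(s_1, k_1) = 0x97
s_3 = Round(s_2, k_2) = 0x8C

0x8C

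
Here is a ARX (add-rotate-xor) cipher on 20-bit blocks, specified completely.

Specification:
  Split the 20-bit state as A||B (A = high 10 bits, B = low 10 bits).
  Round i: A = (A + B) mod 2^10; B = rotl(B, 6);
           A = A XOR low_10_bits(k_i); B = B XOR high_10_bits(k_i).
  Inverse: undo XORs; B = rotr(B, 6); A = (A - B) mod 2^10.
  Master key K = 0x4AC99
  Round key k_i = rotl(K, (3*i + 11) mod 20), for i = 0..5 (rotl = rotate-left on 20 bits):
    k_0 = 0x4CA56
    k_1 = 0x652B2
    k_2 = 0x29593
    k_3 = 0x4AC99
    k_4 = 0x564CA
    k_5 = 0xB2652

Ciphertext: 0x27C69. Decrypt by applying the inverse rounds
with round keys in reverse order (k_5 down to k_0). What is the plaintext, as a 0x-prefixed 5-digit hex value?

s_0 = ciphertext = 0x27C69
s_1 = InvRound(s_0, k_5) = 0x30E0A
s_2 = InvRound(s_1, k_4) = 0xB313D
s_3 = InvRound(s_2, k_3) = 0x3D560
s_4 = InvRound(s_3, k_2) = 0x43C57
s_5 = InvRound(s_4, k_1) = 0xE1837
s_6 = InvRound(s_5, k_0) = 0x5F054

0x5F054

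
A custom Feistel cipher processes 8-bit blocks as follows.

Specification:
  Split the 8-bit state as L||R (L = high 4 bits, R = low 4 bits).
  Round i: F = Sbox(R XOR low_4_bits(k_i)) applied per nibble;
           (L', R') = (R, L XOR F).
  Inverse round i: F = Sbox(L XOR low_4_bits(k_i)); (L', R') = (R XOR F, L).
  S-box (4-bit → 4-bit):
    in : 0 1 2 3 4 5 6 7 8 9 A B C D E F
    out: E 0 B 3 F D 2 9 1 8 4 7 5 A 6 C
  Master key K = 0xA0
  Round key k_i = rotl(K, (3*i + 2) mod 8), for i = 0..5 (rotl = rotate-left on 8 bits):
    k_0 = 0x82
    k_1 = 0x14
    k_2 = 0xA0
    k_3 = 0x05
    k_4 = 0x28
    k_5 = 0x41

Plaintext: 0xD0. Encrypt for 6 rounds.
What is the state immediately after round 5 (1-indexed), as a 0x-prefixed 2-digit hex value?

s_0 = plaintext = 0xD0
s_1 = Round(s_0, k_0) = 0x06
s_2 = Round(s_1, k_1) = 0x6B
s_3 = Round(s_2, k_2) = 0xB1
s_4 = Round(s_3, k_3) = 0x14
s_5 = Round(s_4, k_4) = 0x44
s_6 = Round(s_5, k_5) = 0x49

0x44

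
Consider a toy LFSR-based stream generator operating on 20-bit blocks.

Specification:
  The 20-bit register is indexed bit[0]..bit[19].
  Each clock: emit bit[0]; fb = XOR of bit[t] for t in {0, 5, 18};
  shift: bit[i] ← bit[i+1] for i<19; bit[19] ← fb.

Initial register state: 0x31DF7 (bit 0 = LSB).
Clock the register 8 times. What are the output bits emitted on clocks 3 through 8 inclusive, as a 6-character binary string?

reg_0 = 0x31DF7
clock 1: out=1, reg = 0x18EFB
clock 2: out=1, reg = 0x0C77D
clock 3: out=1, reg = 0x063BE
clock 4: out=0, reg = 0x831DF
clock 5: out=1, reg = 0xC18EF
clock 6: out=1, reg = 0xE0C77
clock 7: out=1, reg = 0xF063B
clock 8: out=1, reg = 0xF831D

101111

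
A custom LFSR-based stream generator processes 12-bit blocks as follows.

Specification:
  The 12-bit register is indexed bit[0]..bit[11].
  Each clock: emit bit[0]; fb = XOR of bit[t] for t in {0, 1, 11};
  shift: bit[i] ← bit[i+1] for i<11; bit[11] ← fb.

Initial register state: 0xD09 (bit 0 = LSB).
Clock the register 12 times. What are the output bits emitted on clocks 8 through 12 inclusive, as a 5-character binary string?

reg_0 = 0xD09
clock 1: out=1, reg = 0x684
clock 2: out=0, reg = 0x342
clock 3: out=0, reg = 0x9A1
clock 4: out=1, reg = 0x4D0
clock 5: out=0, reg = 0x268
clock 6: out=0, reg = 0x134
clock 7: out=0, reg = 0x09A
clock 8: out=0, reg = 0x84D
clock 9: out=1, reg = 0x426
clock 10: out=0, reg = 0xA13
clock 11: out=1, reg = 0xD09
clock 12: out=1, reg = 0x684

01011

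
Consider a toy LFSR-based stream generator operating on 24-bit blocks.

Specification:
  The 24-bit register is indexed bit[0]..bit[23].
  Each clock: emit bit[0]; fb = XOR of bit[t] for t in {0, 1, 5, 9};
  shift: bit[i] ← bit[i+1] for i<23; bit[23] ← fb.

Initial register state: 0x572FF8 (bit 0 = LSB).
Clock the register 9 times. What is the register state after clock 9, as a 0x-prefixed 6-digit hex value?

0x762B97

reg_0 = 0x572FF8
clock 1: out=0, reg = 0x2B97FC
clock 2: out=0, reg = 0x15CBFE
clock 3: out=0, reg = 0x8AE5FF
clock 4: out=1, reg = 0xC572FF
clock 5: out=1, reg = 0x62B97F
clock 6: out=1, reg = 0xB15CBF
clock 7: out=1, reg = 0xD8AE5F
clock 8: out=1, reg = 0xEC572F
clock 9: out=1, reg = 0x762B97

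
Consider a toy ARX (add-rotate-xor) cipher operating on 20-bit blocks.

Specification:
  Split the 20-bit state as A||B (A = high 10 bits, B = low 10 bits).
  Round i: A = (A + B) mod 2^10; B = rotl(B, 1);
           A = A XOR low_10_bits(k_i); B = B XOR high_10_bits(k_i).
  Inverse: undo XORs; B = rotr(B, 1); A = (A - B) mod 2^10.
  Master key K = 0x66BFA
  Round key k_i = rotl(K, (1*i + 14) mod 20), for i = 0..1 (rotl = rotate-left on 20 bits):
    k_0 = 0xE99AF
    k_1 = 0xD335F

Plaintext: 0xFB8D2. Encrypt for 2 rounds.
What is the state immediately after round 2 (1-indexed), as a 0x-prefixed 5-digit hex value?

s_0 = plaintext = 0xFB8D2
s_1 = Round(s_0, k_0) = 0x5BE02
s_2 = Round(s_1, k_1) = 0x0BB49

0x0BB49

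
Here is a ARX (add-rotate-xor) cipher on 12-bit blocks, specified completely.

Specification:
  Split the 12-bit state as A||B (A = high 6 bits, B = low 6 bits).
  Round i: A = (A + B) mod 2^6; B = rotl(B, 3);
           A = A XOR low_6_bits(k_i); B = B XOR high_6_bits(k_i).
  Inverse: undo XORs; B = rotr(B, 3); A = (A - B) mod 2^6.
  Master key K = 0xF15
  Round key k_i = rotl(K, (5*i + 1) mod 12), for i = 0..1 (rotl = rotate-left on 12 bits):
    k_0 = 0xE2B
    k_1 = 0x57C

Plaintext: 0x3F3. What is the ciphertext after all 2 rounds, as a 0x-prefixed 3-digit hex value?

s_0 = plaintext = 0x3F3
s_1 = Round(s_0, k_0) = 0xA66
s_2 = Round(s_1, k_1) = 0xCE1

0xCE1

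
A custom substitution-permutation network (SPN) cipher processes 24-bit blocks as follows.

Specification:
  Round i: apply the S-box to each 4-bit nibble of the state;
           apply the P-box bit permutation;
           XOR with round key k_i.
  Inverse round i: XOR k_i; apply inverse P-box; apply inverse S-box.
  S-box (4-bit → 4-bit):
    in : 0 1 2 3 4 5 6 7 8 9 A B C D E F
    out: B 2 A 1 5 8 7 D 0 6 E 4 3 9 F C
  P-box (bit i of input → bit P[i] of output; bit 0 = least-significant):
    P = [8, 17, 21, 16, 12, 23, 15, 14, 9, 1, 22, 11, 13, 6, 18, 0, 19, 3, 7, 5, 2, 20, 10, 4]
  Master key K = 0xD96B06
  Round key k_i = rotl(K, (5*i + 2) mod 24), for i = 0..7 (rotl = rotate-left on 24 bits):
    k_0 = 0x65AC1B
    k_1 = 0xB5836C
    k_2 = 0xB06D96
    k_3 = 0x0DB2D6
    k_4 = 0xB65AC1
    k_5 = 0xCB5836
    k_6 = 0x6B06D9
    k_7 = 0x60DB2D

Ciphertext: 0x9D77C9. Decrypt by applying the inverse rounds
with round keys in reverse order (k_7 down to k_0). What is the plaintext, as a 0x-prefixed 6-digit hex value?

s_0 = ciphertext = 0x9D77C9
s_1 = InvRound(s_0, k_7) = 0x676F9F
s_2 = InvRound(s_1, k_6) = 0x336253
s_3 = InvRound(s_2, k_5) = 0xCD07CB
s_4 = InvRound(s_3, k_4) = 0x9C8ADE
s_5 = InvRound(s_4, k_3) = 0x1135C5
s_6 = InvRound(s_5, k_2) = 0x58220F
s_7 = InvRound(s_6, k_1) = 0x8DE997
s_8 = InvRound(s_7, k_0) = 0x468B24

0x468B24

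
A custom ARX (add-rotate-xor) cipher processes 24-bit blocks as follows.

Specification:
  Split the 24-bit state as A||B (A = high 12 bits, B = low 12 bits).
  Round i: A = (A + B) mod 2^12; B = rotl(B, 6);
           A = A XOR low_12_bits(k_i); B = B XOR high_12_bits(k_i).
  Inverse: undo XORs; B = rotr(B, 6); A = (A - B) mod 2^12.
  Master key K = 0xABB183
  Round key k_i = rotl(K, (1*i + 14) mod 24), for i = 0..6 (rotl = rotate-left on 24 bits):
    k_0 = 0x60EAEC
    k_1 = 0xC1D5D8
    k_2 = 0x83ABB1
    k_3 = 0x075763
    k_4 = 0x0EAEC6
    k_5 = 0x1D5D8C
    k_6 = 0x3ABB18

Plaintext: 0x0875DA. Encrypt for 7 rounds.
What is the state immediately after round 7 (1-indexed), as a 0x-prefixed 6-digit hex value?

s_0 = plaintext = 0x0875DA
s_1 = Round(s_0, k_0) = 0xC8D099
s_2 = Round(s_1, k_1) = 0x8FEA5F
s_3 = Round(s_2, k_2) = 0x8ECFD3
s_4 = Round(s_3, k_3) = 0xFDC48A
s_5 = Round(s_4, k_4) = 0xAA0278
s_6 = Round(s_5, k_5) = 0x094FDC
s_7 = Round(s_6, k_6) = 0xB68494

0xB68494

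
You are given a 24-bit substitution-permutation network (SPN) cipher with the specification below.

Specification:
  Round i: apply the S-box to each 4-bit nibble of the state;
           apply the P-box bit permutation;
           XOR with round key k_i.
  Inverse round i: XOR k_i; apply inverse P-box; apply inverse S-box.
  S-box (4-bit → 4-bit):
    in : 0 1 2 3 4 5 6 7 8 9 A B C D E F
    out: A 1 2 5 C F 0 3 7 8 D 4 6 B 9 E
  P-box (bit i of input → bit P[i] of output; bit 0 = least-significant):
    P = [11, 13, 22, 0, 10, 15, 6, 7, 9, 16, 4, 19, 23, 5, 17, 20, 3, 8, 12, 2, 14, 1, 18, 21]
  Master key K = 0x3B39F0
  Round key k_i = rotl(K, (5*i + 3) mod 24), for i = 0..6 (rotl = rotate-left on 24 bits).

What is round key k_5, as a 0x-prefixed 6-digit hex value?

K = 0x3B39F0
k_0 = rotl(K, (5*0+3) mod 24) = rotl(K, 3) = 0xD9CF81
k_1 = rotl(K, (5*1+3) mod 24) = rotl(K, 8) = 0x39F03B
k_2 = rotl(K, (5*2+3) mod 24) = rotl(K, 13) = 0x3E0767
k_3 = rotl(K, (5*3+3) mod 24) = rotl(K, 18) = 0xC0ECE7
k_4 = rotl(K, (5*4+3) mod 24) = rotl(K, 23) = 0x1D9CF8
k_5 = rotl(K, (5*5+3) mod 24) = rotl(K, 4) = 0xB39F03

0xB39F03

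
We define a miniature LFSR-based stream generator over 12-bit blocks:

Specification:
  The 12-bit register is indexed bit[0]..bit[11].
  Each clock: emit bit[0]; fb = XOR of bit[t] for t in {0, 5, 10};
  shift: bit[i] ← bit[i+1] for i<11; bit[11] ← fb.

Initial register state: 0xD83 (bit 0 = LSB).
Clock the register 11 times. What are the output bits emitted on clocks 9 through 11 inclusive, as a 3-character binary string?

reg_0 = 0xD83
clock 1: out=1, reg = 0x6C1
clock 2: out=1, reg = 0x360
clock 3: out=0, reg = 0x9B0
clock 4: out=0, reg = 0xCD8
clock 5: out=0, reg = 0xE6C
clock 6: out=0, reg = 0x736
clock 7: out=0, reg = 0x39B
clock 8: out=1, reg = 0x9CD
clock 9: out=1, reg = 0xCE6
clock 10: out=0, reg = 0x673
clock 11: out=1, reg = 0xB39

101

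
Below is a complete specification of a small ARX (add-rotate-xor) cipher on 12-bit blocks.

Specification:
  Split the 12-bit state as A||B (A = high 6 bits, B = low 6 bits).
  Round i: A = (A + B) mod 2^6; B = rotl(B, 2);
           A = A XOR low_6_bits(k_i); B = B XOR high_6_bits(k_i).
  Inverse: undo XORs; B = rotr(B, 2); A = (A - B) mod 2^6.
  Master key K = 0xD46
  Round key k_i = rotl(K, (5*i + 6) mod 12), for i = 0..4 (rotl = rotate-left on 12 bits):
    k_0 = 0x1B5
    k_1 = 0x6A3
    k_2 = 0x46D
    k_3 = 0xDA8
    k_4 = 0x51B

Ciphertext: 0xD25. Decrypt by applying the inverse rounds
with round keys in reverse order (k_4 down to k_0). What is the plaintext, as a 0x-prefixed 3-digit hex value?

0xBB3

s_0 = ciphertext = 0xD25
s_1 = InvRound(s_0, k_4) = 0x4DC
s_2 = InvRound(s_1, k_3) = 0x46A
s_3 = InvRound(s_2, k_2) = 0xFBE
s_4 = InvRound(s_3, k_1) = 0x509
s_5 = InvRound(s_4, k_0) = 0xBB3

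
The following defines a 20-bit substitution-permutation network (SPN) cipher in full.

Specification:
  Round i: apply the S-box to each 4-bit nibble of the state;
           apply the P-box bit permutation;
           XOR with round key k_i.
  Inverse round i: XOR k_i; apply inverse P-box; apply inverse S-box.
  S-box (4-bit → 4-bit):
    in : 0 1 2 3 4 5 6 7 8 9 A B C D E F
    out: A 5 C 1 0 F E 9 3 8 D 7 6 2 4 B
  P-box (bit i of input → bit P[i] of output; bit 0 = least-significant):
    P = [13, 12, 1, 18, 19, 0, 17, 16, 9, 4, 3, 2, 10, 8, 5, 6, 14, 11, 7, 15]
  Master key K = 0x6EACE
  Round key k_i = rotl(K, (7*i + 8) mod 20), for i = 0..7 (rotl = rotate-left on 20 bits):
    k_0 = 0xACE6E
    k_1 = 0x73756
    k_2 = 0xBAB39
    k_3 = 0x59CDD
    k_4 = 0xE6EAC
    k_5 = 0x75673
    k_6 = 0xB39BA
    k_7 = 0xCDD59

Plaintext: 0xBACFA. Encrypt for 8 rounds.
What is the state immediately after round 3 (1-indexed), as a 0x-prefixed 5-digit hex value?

s_0 = plaintext = 0xBACFA
s_1 = Round(s_0, k_0) = 0x7A295
s_2 = Round(s_1, k_1) = 0x2C338
s_3 = Round(s_2, k_2) = 0x31899
s_4 = Round(s_3, k_3) = 0x0DAED
s_5 = Round(s_4, k_4) = 0xCF5A0
s_6 = Round(s_5, k_5) = 0x849AF
s_7 = Round(s_6, k_6) = 0x441BE
s_8 = Round(s_7, k_7) = 0x6DF52

0x31899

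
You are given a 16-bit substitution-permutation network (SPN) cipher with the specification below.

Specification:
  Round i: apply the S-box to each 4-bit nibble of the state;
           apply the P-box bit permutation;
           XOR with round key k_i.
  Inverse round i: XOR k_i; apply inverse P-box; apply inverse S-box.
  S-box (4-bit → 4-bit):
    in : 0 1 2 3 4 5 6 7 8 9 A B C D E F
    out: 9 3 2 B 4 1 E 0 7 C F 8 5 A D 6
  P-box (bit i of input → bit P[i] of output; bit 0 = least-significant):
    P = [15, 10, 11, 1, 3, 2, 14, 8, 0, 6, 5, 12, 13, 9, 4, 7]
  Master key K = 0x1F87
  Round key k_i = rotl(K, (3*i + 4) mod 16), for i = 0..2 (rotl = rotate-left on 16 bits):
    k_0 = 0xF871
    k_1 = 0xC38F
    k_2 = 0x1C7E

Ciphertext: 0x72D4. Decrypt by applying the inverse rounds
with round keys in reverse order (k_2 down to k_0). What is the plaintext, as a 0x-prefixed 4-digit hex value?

s_0 = ciphertext = 0x72D4
s_1 = InvRound(s_0, k_2) = 0x34C6
s_2 = InvRound(s_1, k_1) = 0x13E1
s_3 = InvRound(s_2, k_0) = 0xA79C

0xA79C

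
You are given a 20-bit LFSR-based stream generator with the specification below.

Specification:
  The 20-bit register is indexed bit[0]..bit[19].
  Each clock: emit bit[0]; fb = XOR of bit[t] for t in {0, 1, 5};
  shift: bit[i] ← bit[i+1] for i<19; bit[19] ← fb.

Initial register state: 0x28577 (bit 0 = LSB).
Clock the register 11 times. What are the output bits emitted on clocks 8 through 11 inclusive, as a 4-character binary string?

0101

reg_0 = 0x28577
clock 1: out=1, reg = 0x942BB
clock 2: out=1, reg = 0xCA15D
clock 3: out=1, reg = 0xE50AE
clock 4: out=0, reg = 0x72857
clock 5: out=1, reg = 0x3942B
clock 6: out=1, reg = 0x9CA15
clock 7: out=1, reg = 0xCE50A
clock 8: out=0, reg = 0xE7285
clock 9: out=1, reg = 0xF3942
clock 10: out=0, reg = 0xF9CA1
clock 11: out=1, reg = 0x7CE50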